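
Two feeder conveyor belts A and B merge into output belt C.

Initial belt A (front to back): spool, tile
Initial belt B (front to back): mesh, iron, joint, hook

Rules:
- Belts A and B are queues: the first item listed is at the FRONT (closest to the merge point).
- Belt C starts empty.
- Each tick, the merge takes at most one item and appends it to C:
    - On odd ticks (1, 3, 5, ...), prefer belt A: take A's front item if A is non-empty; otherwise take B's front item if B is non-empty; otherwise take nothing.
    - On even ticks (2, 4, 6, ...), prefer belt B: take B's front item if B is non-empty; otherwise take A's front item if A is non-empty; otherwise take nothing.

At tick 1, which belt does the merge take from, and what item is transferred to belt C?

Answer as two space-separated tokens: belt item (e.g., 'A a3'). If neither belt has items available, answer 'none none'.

Answer: A spool

Derivation:
Tick 1: prefer A, take spool from A; A=[tile] B=[mesh,iron,joint,hook] C=[spool]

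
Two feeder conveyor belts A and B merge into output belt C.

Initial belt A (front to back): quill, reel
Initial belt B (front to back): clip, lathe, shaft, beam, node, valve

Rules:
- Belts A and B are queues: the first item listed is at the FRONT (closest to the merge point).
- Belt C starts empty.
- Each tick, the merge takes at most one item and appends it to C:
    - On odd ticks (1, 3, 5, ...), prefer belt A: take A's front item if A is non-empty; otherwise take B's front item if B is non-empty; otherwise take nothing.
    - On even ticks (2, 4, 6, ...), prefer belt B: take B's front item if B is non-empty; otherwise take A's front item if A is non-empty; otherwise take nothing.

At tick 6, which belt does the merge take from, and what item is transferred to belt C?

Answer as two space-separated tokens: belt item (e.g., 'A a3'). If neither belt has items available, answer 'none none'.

Tick 1: prefer A, take quill from A; A=[reel] B=[clip,lathe,shaft,beam,node,valve] C=[quill]
Tick 2: prefer B, take clip from B; A=[reel] B=[lathe,shaft,beam,node,valve] C=[quill,clip]
Tick 3: prefer A, take reel from A; A=[-] B=[lathe,shaft,beam,node,valve] C=[quill,clip,reel]
Tick 4: prefer B, take lathe from B; A=[-] B=[shaft,beam,node,valve] C=[quill,clip,reel,lathe]
Tick 5: prefer A, take shaft from B; A=[-] B=[beam,node,valve] C=[quill,clip,reel,lathe,shaft]
Tick 6: prefer B, take beam from B; A=[-] B=[node,valve] C=[quill,clip,reel,lathe,shaft,beam]

Answer: B beam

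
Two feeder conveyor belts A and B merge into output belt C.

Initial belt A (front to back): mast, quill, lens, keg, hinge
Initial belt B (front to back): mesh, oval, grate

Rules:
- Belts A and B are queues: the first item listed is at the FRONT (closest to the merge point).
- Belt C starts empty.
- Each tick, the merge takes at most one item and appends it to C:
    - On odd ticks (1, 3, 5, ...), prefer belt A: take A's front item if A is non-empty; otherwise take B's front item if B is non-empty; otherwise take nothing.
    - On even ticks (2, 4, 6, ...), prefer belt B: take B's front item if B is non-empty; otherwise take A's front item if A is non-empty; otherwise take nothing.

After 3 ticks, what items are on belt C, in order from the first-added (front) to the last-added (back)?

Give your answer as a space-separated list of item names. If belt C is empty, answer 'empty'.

Tick 1: prefer A, take mast from A; A=[quill,lens,keg,hinge] B=[mesh,oval,grate] C=[mast]
Tick 2: prefer B, take mesh from B; A=[quill,lens,keg,hinge] B=[oval,grate] C=[mast,mesh]
Tick 3: prefer A, take quill from A; A=[lens,keg,hinge] B=[oval,grate] C=[mast,mesh,quill]

Answer: mast mesh quill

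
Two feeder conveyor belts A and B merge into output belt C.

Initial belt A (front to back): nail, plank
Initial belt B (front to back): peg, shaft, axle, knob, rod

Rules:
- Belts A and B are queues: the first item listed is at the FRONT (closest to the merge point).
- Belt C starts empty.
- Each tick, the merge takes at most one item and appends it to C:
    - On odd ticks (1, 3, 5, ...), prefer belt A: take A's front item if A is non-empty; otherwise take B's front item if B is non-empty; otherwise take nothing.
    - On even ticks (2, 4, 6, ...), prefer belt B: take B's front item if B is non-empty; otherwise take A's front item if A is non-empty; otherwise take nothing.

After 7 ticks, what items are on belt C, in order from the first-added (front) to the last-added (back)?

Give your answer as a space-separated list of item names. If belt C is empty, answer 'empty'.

Answer: nail peg plank shaft axle knob rod

Derivation:
Tick 1: prefer A, take nail from A; A=[plank] B=[peg,shaft,axle,knob,rod] C=[nail]
Tick 2: prefer B, take peg from B; A=[plank] B=[shaft,axle,knob,rod] C=[nail,peg]
Tick 3: prefer A, take plank from A; A=[-] B=[shaft,axle,knob,rod] C=[nail,peg,plank]
Tick 4: prefer B, take shaft from B; A=[-] B=[axle,knob,rod] C=[nail,peg,plank,shaft]
Tick 5: prefer A, take axle from B; A=[-] B=[knob,rod] C=[nail,peg,plank,shaft,axle]
Tick 6: prefer B, take knob from B; A=[-] B=[rod] C=[nail,peg,plank,shaft,axle,knob]
Tick 7: prefer A, take rod from B; A=[-] B=[-] C=[nail,peg,plank,shaft,axle,knob,rod]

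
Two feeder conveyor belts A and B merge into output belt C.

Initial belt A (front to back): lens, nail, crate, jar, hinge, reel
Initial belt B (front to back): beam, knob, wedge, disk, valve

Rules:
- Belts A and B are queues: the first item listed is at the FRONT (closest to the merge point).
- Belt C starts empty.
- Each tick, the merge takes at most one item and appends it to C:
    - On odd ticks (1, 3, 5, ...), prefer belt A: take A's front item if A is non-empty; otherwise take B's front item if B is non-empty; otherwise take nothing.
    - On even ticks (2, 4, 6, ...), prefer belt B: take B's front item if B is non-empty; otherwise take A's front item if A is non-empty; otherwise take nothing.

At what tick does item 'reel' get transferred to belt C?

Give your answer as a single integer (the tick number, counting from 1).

Answer: 11

Derivation:
Tick 1: prefer A, take lens from A; A=[nail,crate,jar,hinge,reel] B=[beam,knob,wedge,disk,valve] C=[lens]
Tick 2: prefer B, take beam from B; A=[nail,crate,jar,hinge,reel] B=[knob,wedge,disk,valve] C=[lens,beam]
Tick 3: prefer A, take nail from A; A=[crate,jar,hinge,reel] B=[knob,wedge,disk,valve] C=[lens,beam,nail]
Tick 4: prefer B, take knob from B; A=[crate,jar,hinge,reel] B=[wedge,disk,valve] C=[lens,beam,nail,knob]
Tick 5: prefer A, take crate from A; A=[jar,hinge,reel] B=[wedge,disk,valve] C=[lens,beam,nail,knob,crate]
Tick 6: prefer B, take wedge from B; A=[jar,hinge,reel] B=[disk,valve] C=[lens,beam,nail,knob,crate,wedge]
Tick 7: prefer A, take jar from A; A=[hinge,reel] B=[disk,valve] C=[lens,beam,nail,knob,crate,wedge,jar]
Tick 8: prefer B, take disk from B; A=[hinge,reel] B=[valve] C=[lens,beam,nail,knob,crate,wedge,jar,disk]
Tick 9: prefer A, take hinge from A; A=[reel] B=[valve] C=[lens,beam,nail,knob,crate,wedge,jar,disk,hinge]
Tick 10: prefer B, take valve from B; A=[reel] B=[-] C=[lens,beam,nail,knob,crate,wedge,jar,disk,hinge,valve]
Tick 11: prefer A, take reel from A; A=[-] B=[-] C=[lens,beam,nail,knob,crate,wedge,jar,disk,hinge,valve,reel]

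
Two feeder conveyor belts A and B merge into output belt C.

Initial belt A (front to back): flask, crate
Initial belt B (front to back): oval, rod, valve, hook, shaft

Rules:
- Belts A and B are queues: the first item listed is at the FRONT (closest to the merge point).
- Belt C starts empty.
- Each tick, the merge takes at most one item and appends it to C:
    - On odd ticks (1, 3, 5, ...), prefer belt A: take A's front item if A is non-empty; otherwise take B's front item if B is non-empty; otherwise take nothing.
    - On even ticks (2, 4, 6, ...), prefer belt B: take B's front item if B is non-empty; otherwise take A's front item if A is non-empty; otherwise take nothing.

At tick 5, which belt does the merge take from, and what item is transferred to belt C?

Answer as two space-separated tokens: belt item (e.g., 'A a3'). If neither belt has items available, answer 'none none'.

Tick 1: prefer A, take flask from A; A=[crate] B=[oval,rod,valve,hook,shaft] C=[flask]
Tick 2: prefer B, take oval from B; A=[crate] B=[rod,valve,hook,shaft] C=[flask,oval]
Tick 3: prefer A, take crate from A; A=[-] B=[rod,valve,hook,shaft] C=[flask,oval,crate]
Tick 4: prefer B, take rod from B; A=[-] B=[valve,hook,shaft] C=[flask,oval,crate,rod]
Tick 5: prefer A, take valve from B; A=[-] B=[hook,shaft] C=[flask,oval,crate,rod,valve]

Answer: B valve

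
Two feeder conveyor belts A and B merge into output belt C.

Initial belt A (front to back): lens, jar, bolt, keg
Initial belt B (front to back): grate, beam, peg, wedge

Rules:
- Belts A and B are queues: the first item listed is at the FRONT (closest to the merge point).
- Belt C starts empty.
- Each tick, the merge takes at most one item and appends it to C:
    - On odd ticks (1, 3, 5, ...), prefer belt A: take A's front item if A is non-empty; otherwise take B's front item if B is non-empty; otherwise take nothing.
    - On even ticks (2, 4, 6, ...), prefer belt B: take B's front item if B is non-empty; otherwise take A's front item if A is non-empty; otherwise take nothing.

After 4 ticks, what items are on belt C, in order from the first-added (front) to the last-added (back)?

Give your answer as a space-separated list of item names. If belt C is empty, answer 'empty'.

Tick 1: prefer A, take lens from A; A=[jar,bolt,keg] B=[grate,beam,peg,wedge] C=[lens]
Tick 2: prefer B, take grate from B; A=[jar,bolt,keg] B=[beam,peg,wedge] C=[lens,grate]
Tick 3: prefer A, take jar from A; A=[bolt,keg] B=[beam,peg,wedge] C=[lens,grate,jar]
Tick 4: prefer B, take beam from B; A=[bolt,keg] B=[peg,wedge] C=[lens,grate,jar,beam]

Answer: lens grate jar beam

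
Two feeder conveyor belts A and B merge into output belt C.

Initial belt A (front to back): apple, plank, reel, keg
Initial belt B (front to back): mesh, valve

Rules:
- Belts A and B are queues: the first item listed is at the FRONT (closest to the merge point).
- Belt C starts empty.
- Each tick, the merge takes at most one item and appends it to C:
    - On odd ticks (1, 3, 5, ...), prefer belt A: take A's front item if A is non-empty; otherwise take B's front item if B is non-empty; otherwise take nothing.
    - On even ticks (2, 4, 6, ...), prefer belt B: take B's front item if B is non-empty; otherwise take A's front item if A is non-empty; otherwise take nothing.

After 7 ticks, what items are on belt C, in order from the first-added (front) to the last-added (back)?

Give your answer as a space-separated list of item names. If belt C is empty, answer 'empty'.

Tick 1: prefer A, take apple from A; A=[plank,reel,keg] B=[mesh,valve] C=[apple]
Tick 2: prefer B, take mesh from B; A=[plank,reel,keg] B=[valve] C=[apple,mesh]
Tick 3: prefer A, take plank from A; A=[reel,keg] B=[valve] C=[apple,mesh,plank]
Tick 4: prefer B, take valve from B; A=[reel,keg] B=[-] C=[apple,mesh,plank,valve]
Tick 5: prefer A, take reel from A; A=[keg] B=[-] C=[apple,mesh,plank,valve,reel]
Tick 6: prefer B, take keg from A; A=[-] B=[-] C=[apple,mesh,plank,valve,reel,keg]
Tick 7: prefer A, both empty, nothing taken; A=[-] B=[-] C=[apple,mesh,plank,valve,reel,keg]

Answer: apple mesh plank valve reel keg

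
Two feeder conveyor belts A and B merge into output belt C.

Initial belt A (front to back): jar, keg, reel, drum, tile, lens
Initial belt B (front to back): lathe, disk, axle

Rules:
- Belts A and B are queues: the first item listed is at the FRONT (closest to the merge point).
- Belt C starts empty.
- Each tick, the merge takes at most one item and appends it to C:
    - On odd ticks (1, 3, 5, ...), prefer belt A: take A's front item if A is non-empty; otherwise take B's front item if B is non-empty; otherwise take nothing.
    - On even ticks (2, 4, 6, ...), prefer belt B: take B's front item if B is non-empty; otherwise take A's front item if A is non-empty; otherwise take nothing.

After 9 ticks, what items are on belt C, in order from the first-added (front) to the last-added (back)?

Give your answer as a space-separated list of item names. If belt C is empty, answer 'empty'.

Tick 1: prefer A, take jar from A; A=[keg,reel,drum,tile,lens] B=[lathe,disk,axle] C=[jar]
Tick 2: prefer B, take lathe from B; A=[keg,reel,drum,tile,lens] B=[disk,axle] C=[jar,lathe]
Tick 3: prefer A, take keg from A; A=[reel,drum,tile,lens] B=[disk,axle] C=[jar,lathe,keg]
Tick 4: prefer B, take disk from B; A=[reel,drum,tile,lens] B=[axle] C=[jar,lathe,keg,disk]
Tick 5: prefer A, take reel from A; A=[drum,tile,lens] B=[axle] C=[jar,lathe,keg,disk,reel]
Tick 6: prefer B, take axle from B; A=[drum,tile,lens] B=[-] C=[jar,lathe,keg,disk,reel,axle]
Tick 7: prefer A, take drum from A; A=[tile,lens] B=[-] C=[jar,lathe,keg,disk,reel,axle,drum]
Tick 8: prefer B, take tile from A; A=[lens] B=[-] C=[jar,lathe,keg,disk,reel,axle,drum,tile]
Tick 9: prefer A, take lens from A; A=[-] B=[-] C=[jar,lathe,keg,disk,reel,axle,drum,tile,lens]

Answer: jar lathe keg disk reel axle drum tile lens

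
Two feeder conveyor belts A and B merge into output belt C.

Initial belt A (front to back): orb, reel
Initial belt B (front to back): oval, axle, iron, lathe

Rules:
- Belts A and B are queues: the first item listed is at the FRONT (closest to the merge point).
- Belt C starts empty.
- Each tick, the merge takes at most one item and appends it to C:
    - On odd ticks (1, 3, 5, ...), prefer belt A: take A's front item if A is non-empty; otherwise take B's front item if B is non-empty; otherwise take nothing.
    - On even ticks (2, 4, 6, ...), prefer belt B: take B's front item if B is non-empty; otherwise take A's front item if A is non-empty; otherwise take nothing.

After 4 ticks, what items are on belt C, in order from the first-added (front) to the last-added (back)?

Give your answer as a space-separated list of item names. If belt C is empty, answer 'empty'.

Answer: orb oval reel axle

Derivation:
Tick 1: prefer A, take orb from A; A=[reel] B=[oval,axle,iron,lathe] C=[orb]
Tick 2: prefer B, take oval from B; A=[reel] B=[axle,iron,lathe] C=[orb,oval]
Tick 3: prefer A, take reel from A; A=[-] B=[axle,iron,lathe] C=[orb,oval,reel]
Tick 4: prefer B, take axle from B; A=[-] B=[iron,lathe] C=[orb,oval,reel,axle]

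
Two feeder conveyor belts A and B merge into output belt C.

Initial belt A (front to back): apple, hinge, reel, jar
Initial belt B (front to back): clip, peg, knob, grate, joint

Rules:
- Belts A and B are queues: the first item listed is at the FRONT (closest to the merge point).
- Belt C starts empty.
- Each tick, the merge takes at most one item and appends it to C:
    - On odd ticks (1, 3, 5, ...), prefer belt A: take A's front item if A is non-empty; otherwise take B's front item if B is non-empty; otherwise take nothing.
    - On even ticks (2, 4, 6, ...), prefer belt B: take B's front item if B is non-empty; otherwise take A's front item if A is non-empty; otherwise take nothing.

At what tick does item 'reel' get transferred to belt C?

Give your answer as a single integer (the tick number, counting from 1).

Tick 1: prefer A, take apple from A; A=[hinge,reel,jar] B=[clip,peg,knob,grate,joint] C=[apple]
Tick 2: prefer B, take clip from B; A=[hinge,reel,jar] B=[peg,knob,grate,joint] C=[apple,clip]
Tick 3: prefer A, take hinge from A; A=[reel,jar] B=[peg,knob,grate,joint] C=[apple,clip,hinge]
Tick 4: prefer B, take peg from B; A=[reel,jar] B=[knob,grate,joint] C=[apple,clip,hinge,peg]
Tick 5: prefer A, take reel from A; A=[jar] B=[knob,grate,joint] C=[apple,clip,hinge,peg,reel]

Answer: 5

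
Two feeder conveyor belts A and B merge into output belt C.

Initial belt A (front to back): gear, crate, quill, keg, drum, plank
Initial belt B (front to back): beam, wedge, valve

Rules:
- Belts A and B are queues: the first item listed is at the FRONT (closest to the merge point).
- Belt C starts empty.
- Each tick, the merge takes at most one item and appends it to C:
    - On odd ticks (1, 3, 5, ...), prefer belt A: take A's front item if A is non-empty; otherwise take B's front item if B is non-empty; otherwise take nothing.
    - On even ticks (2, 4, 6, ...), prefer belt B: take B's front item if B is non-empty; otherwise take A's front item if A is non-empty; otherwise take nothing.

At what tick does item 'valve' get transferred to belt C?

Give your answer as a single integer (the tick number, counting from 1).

Answer: 6

Derivation:
Tick 1: prefer A, take gear from A; A=[crate,quill,keg,drum,plank] B=[beam,wedge,valve] C=[gear]
Tick 2: prefer B, take beam from B; A=[crate,quill,keg,drum,plank] B=[wedge,valve] C=[gear,beam]
Tick 3: prefer A, take crate from A; A=[quill,keg,drum,plank] B=[wedge,valve] C=[gear,beam,crate]
Tick 4: prefer B, take wedge from B; A=[quill,keg,drum,plank] B=[valve] C=[gear,beam,crate,wedge]
Tick 5: prefer A, take quill from A; A=[keg,drum,plank] B=[valve] C=[gear,beam,crate,wedge,quill]
Tick 6: prefer B, take valve from B; A=[keg,drum,plank] B=[-] C=[gear,beam,crate,wedge,quill,valve]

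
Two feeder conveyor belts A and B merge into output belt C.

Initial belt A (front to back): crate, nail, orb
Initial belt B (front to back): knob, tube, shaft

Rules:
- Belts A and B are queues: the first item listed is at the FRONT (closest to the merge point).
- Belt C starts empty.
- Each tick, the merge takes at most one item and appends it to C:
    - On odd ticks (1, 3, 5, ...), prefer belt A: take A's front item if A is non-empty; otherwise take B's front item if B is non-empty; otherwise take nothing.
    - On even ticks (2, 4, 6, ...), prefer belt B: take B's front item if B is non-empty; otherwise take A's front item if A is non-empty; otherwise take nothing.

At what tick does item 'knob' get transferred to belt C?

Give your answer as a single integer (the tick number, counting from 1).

Answer: 2

Derivation:
Tick 1: prefer A, take crate from A; A=[nail,orb] B=[knob,tube,shaft] C=[crate]
Tick 2: prefer B, take knob from B; A=[nail,orb] B=[tube,shaft] C=[crate,knob]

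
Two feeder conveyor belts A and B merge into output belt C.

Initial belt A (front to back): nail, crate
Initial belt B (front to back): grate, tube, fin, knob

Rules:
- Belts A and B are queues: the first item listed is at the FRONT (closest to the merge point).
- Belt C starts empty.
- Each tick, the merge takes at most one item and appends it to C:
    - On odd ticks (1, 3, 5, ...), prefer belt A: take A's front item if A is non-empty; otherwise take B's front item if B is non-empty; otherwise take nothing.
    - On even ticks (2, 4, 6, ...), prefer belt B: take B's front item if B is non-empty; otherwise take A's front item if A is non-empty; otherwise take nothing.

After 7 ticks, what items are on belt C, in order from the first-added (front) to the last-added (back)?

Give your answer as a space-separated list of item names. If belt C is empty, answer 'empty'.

Answer: nail grate crate tube fin knob

Derivation:
Tick 1: prefer A, take nail from A; A=[crate] B=[grate,tube,fin,knob] C=[nail]
Tick 2: prefer B, take grate from B; A=[crate] B=[tube,fin,knob] C=[nail,grate]
Tick 3: prefer A, take crate from A; A=[-] B=[tube,fin,knob] C=[nail,grate,crate]
Tick 4: prefer B, take tube from B; A=[-] B=[fin,knob] C=[nail,grate,crate,tube]
Tick 5: prefer A, take fin from B; A=[-] B=[knob] C=[nail,grate,crate,tube,fin]
Tick 6: prefer B, take knob from B; A=[-] B=[-] C=[nail,grate,crate,tube,fin,knob]
Tick 7: prefer A, both empty, nothing taken; A=[-] B=[-] C=[nail,grate,crate,tube,fin,knob]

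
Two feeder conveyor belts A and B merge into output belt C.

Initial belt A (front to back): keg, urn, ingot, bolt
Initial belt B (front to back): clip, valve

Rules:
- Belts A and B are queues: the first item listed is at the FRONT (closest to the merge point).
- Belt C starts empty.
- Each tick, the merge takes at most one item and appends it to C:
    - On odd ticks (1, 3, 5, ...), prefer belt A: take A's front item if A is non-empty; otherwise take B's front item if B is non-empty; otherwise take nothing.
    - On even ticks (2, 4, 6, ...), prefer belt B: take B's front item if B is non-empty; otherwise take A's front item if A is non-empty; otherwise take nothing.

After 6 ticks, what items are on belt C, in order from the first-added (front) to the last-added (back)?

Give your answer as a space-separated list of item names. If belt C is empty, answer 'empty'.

Answer: keg clip urn valve ingot bolt

Derivation:
Tick 1: prefer A, take keg from A; A=[urn,ingot,bolt] B=[clip,valve] C=[keg]
Tick 2: prefer B, take clip from B; A=[urn,ingot,bolt] B=[valve] C=[keg,clip]
Tick 3: prefer A, take urn from A; A=[ingot,bolt] B=[valve] C=[keg,clip,urn]
Tick 4: prefer B, take valve from B; A=[ingot,bolt] B=[-] C=[keg,clip,urn,valve]
Tick 5: prefer A, take ingot from A; A=[bolt] B=[-] C=[keg,clip,urn,valve,ingot]
Tick 6: prefer B, take bolt from A; A=[-] B=[-] C=[keg,clip,urn,valve,ingot,bolt]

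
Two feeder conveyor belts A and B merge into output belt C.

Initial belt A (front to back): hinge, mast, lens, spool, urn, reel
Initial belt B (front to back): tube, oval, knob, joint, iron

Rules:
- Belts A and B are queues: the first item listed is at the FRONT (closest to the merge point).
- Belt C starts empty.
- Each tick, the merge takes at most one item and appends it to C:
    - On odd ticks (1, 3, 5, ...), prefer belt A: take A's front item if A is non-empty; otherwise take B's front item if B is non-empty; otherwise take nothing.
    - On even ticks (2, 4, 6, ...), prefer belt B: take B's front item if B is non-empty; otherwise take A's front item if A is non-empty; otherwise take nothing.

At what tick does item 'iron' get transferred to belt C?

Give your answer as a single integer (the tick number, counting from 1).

Answer: 10

Derivation:
Tick 1: prefer A, take hinge from A; A=[mast,lens,spool,urn,reel] B=[tube,oval,knob,joint,iron] C=[hinge]
Tick 2: prefer B, take tube from B; A=[mast,lens,spool,urn,reel] B=[oval,knob,joint,iron] C=[hinge,tube]
Tick 3: prefer A, take mast from A; A=[lens,spool,urn,reel] B=[oval,knob,joint,iron] C=[hinge,tube,mast]
Tick 4: prefer B, take oval from B; A=[lens,spool,urn,reel] B=[knob,joint,iron] C=[hinge,tube,mast,oval]
Tick 5: prefer A, take lens from A; A=[spool,urn,reel] B=[knob,joint,iron] C=[hinge,tube,mast,oval,lens]
Tick 6: prefer B, take knob from B; A=[spool,urn,reel] B=[joint,iron] C=[hinge,tube,mast,oval,lens,knob]
Tick 7: prefer A, take spool from A; A=[urn,reel] B=[joint,iron] C=[hinge,tube,mast,oval,lens,knob,spool]
Tick 8: prefer B, take joint from B; A=[urn,reel] B=[iron] C=[hinge,tube,mast,oval,lens,knob,spool,joint]
Tick 9: prefer A, take urn from A; A=[reel] B=[iron] C=[hinge,tube,mast,oval,lens,knob,spool,joint,urn]
Tick 10: prefer B, take iron from B; A=[reel] B=[-] C=[hinge,tube,mast,oval,lens,knob,spool,joint,urn,iron]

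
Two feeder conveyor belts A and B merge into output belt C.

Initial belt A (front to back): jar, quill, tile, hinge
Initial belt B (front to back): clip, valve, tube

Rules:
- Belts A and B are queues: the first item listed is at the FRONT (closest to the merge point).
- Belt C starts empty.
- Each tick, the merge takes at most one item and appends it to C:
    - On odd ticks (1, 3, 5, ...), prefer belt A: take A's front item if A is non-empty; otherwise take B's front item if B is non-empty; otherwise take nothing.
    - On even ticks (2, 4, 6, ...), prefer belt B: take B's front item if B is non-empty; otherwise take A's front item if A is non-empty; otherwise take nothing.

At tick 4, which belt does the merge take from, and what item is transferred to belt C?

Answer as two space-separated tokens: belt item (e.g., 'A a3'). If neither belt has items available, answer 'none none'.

Tick 1: prefer A, take jar from A; A=[quill,tile,hinge] B=[clip,valve,tube] C=[jar]
Tick 2: prefer B, take clip from B; A=[quill,tile,hinge] B=[valve,tube] C=[jar,clip]
Tick 3: prefer A, take quill from A; A=[tile,hinge] B=[valve,tube] C=[jar,clip,quill]
Tick 4: prefer B, take valve from B; A=[tile,hinge] B=[tube] C=[jar,clip,quill,valve]

Answer: B valve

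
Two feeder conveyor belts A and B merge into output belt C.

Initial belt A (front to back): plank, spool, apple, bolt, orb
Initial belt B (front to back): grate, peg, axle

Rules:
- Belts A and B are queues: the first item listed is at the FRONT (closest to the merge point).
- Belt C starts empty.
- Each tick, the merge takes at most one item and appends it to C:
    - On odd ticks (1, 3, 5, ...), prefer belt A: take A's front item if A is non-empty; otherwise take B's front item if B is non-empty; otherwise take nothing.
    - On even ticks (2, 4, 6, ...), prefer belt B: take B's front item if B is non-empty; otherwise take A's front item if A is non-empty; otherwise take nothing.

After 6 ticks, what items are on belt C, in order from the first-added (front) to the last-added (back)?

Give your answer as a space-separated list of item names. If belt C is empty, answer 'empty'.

Answer: plank grate spool peg apple axle

Derivation:
Tick 1: prefer A, take plank from A; A=[spool,apple,bolt,orb] B=[grate,peg,axle] C=[plank]
Tick 2: prefer B, take grate from B; A=[spool,apple,bolt,orb] B=[peg,axle] C=[plank,grate]
Tick 3: prefer A, take spool from A; A=[apple,bolt,orb] B=[peg,axle] C=[plank,grate,spool]
Tick 4: prefer B, take peg from B; A=[apple,bolt,orb] B=[axle] C=[plank,grate,spool,peg]
Tick 5: prefer A, take apple from A; A=[bolt,orb] B=[axle] C=[plank,grate,spool,peg,apple]
Tick 6: prefer B, take axle from B; A=[bolt,orb] B=[-] C=[plank,grate,spool,peg,apple,axle]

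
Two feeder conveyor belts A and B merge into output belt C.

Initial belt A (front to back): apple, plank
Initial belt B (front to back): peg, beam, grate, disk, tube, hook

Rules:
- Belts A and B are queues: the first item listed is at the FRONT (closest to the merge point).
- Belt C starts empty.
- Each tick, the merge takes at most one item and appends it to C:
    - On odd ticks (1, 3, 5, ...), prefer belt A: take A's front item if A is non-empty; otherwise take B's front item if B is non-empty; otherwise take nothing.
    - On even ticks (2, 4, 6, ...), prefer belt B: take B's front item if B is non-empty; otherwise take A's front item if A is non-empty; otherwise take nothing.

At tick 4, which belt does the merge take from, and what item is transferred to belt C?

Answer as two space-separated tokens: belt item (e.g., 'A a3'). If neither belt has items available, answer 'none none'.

Answer: B beam

Derivation:
Tick 1: prefer A, take apple from A; A=[plank] B=[peg,beam,grate,disk,tube,hook] C=[apple]
Tick 2: prefer B, take peg from B; A=[plank] B=[beam,grate,disk,tube,hook] C=[apple,peg]
Tick 3: prefer A, take plank from A; A=[-] B=[beam,grate,disk,tube,hook] C=[apple,peg,plank]
Tick 4: prefer B, take beam from B; A=[-] B=[grate,disk,tube,hook] C=[apple,peg,plank,beam]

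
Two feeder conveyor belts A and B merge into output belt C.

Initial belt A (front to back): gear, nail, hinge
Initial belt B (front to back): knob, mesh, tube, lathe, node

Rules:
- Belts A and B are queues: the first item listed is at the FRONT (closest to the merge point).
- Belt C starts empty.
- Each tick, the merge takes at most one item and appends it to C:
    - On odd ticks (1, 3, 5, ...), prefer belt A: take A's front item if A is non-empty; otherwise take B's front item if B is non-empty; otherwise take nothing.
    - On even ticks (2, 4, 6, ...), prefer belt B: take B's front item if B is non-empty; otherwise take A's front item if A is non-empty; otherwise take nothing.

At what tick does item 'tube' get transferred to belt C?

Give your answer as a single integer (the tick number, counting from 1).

Tick 1: prefer A, take gear from A; A=[nail,hinge] B=[knob,mesh,tube,lathe,node] C=[gear]
Tick 2: prefer B, take knob from B; A=[nail,hinge] B=[mesh,tube,lathe,node] C=[gear,knob]
Tick 3: prefer A, take nail from A; A=[hinge] B=[mesh,tube,lathe,node] C=[gear,knob,nail]
Tick 4: prefer B, take mesh from B; A=[hinge] B=[tube,lathe,node] C=[gear,knob,nail,mesh]
Tick 5: prefer A, take hinge from A; A=[-] B=[tube,lathe,node] C=[gear,knob,nail,mesh,hinge]
Tick 6: prefer B, take tube from B; A=[-] B=[lathe,node] C=[gear,knob,nail,mesh,hinge,tube]

Answer: 6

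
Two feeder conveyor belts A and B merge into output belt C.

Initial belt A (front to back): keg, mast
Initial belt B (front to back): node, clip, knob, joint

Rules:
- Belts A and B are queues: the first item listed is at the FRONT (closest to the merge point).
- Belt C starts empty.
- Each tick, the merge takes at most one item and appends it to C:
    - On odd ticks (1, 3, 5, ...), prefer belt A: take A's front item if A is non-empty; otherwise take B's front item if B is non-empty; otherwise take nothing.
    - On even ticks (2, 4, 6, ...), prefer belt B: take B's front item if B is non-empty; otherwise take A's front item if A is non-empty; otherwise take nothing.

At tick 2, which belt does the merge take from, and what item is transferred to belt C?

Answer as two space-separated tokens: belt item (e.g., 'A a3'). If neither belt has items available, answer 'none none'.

Tick 1: prefer A, take keg from A; A=[mast] B=[node,clip,knob,joint] C=[keg]
Tick 2: prefer B, take node from B; A=[mast] B=[clip,knob,joint] C=[keg,node]

Answer: B node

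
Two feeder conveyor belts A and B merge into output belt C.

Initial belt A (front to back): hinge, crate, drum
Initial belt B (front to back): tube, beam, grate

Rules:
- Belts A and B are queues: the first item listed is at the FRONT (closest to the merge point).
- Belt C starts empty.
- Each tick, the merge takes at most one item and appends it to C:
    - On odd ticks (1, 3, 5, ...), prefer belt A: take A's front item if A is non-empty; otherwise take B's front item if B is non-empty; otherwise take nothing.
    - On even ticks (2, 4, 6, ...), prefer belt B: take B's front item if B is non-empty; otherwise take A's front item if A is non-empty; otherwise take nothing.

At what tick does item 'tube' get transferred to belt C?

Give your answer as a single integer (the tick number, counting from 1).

Tick 1: prefer A, take hinge from A; A=[crate,drum] B=[tube,beam,grate] C=[hinge]
Tick 2: prefer B, take tube from B; A=[crate,drum] B=[beam,grate] C=[hinge,tube]

Answer: 2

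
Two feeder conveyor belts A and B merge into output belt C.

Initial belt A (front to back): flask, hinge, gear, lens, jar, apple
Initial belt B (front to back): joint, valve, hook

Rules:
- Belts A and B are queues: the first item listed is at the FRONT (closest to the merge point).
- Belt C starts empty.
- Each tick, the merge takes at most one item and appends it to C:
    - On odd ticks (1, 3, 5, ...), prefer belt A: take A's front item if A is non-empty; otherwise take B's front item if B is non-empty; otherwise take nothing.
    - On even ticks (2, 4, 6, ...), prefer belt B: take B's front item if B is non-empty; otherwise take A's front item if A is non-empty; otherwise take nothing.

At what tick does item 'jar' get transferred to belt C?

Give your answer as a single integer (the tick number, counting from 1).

Answer: 8

Derivation:
Tick 1: prefer A, take flask from A; A=[hinge,gear,lens,jar,apple] B=[joint,valve,hook] C=[flask]
Tick 2: prefer B, take joint from B; A=[hinge,gear,lens,jar,apple] B=[valve,hook] C=[flask,joint]
Tick 3: prefer A, take hinge from A; A=[gear,lens,jar,apple] B=[valve,hook] C=[flask,joint,hinge]
Tick 4: prefer B, take valve from B; A=[gear,lens,jar,apple] B=[hook] C=[flask,joint,hinge,valve]
Tick 5: prefer A, take gear from A; A=[lens,jar,apple] B=[hook] C=[flask,joint,hinge,valve,gear]
Tick 6: prefer B, take hook from B; A=[lens,jar,apple] B=[-] C=[flask,joint,hinge,valve,gear,hook]
Tick 7: prefer A, take lens from A; A=[jar,apple] B=[-] C=[flask,joint,hinge,valve,gear,hook,lens]
Tick 8: prefer B, take jar from A; A=[apple] B=[-] C=[flask,joint,hinge,valve,gear,hook,lens,jar]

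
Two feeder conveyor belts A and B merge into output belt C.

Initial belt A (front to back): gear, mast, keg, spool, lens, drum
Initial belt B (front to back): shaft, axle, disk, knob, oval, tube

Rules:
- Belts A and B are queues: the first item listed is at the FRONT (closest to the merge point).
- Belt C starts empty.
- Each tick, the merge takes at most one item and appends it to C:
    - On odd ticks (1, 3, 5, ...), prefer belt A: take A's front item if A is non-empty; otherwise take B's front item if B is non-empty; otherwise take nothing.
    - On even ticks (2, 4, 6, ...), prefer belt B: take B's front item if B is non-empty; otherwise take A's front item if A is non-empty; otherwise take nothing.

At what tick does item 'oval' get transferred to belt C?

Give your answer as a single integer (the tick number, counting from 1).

Answer: 10

Derivation:
Tick 1: prefer A, take gear from A; A=[mast,keg,spool,lens,drum] B=[shaft,axle,disk,knob,oval,tube] C=[gear]
Tick 2: prefer B, take shaft from B; A=[mast,keg,spool,lens,drum] B=[axle,disk,knob,oval,tube] C=[gear,shaft]
Tick 3: prefer A, take mast from A; A=[keg,spool,lens,drum] B=[axle,disk,knob,oval,tube] C=[gear,shaft,mast]
Tick 4: prefer B, take axle from B; A=[keg,spool,lens,drum] B=[disk,knob,oval,tube] C=[gear,shaft,mast,axle]
Tick 5: prefer A, take keg from A; A=[spool,lens,drum] B=[disk,knob,oval,tube] C=[gear,shaft,mast,axle,keg]
Tick 6: prefer B, take disk from B; A=[spool,lens,drum] B=[knob,oval,tube] C=[gear,shaft,mast,axle,keg,disk]
Tick 7: prefer A, take spool from A; A=[lens,drum] B=[knob,oval,tube] C=[gear,shaft,mast,axle,keg,disk,spool]
Tick 8: prefer B, take knob from B; A=[lens,drum] B=[oval,tube] C=[gear,shaft,mast,axle,keg,disk,spool,knob]
Tick 9: prefer A, take lens from A; A=[drum] B=[oval,tube] C=[gear,shaft,mast,axle,keg,disk,spool,knob,lens]
Tick 10: prefer B, take oval from B; A=[drum] B=[tube] C=[gear,shaft,mast,axle,keg,disk,spool,knob,lens,oval]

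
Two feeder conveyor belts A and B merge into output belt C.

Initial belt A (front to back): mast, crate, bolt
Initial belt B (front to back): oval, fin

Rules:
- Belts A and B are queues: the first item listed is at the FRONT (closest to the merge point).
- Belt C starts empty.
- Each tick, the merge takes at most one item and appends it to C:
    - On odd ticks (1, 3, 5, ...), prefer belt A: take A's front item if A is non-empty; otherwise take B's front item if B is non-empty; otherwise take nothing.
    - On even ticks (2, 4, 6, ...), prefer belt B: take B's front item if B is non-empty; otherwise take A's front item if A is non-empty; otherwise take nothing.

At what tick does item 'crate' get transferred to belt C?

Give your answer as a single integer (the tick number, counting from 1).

Tick 1: prefer A, take mast from A; A=[crate,bolt] B=[oval,fin] C=[mast]
Tick 2: prefer B, take oval from B; A=[crate,bolt] B=[fin] C=[mast,oval]
Tick 3: prefer A, take crate from A; A=[bolt] B=[fin] C=[mast,oval,crate]

Answer: 3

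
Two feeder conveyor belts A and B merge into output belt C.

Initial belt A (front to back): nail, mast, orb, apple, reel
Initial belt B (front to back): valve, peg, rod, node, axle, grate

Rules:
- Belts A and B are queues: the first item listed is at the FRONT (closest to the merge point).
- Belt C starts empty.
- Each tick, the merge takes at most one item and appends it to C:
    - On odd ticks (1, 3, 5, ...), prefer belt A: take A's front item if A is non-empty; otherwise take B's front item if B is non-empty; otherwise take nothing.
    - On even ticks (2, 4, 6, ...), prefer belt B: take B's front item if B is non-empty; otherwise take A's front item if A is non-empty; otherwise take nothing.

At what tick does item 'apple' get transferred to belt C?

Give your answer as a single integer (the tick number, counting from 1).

Answer: 7

Derivation:
Tick 1: prefer A, take nail from A; A=[mast,orb,apple,reel] B=[valve,peg,rod,node,axle,grate] C=[nail]
Tick 2: prefer B, take valve from B; A=[mast,orb,apple,reel] B=[peg,rod,node,axle,grate] C=[nail,valve]
Tick 3: prefer A, take mast from A; A=[orb,apple,reel] B=[peg,rod,node,axle,grate] C=[nail,valve,mast]
Tick 4: prefer B, take peg from B; A=[orb,apple,reel] B=[rod,node,axle,grate] C=[nail,valve,mast,peg]
Tick 5: prefer A, take orb from A; A=[apple,reel] B=[rod,node,axle,grate] C=[nail,valve,mast,peg,orb]
Tick 6: prefer B, take rod from B; A=[apple,reel] B=[node,axle,grate] C=[nail,valve,mast,peg,orb,rod]
Tick 7: prefer A, take apple from A; A=[reel] B=[node,axle,grate] C=[nail,valve,mast,peg,orb,rod,apple]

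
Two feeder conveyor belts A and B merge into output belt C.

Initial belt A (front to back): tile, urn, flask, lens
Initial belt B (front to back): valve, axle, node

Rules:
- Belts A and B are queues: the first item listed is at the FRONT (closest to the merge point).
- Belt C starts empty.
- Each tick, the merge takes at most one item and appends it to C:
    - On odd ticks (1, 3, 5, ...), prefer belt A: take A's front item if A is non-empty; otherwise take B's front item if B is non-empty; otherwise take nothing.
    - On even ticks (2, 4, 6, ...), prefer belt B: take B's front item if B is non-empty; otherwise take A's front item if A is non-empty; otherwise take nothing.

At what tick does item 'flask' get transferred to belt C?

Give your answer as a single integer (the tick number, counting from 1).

Tick 1: prefer A, take tile from A; A=[urn,flask,lens] B=[valve,axle,node] C=[tile]
Tick 2: prefer B, take valve from B; A=[urn,flask,lens] B=[axle,node] C=[tile,valve]
Tick 3: prefer A, take urn from A; A=[flask,lens] B=[axle,node] C=[tile,valve,urn]
Tick 4: prefer B, take axle from B; A=[flask,lens] B=[node] C=[tile,valve,urn,axle]
Tick 5: prefer A, take flask from A; A=[lens] B=[node] C=[tile,valve,urn,axle,flask]

Answer: 5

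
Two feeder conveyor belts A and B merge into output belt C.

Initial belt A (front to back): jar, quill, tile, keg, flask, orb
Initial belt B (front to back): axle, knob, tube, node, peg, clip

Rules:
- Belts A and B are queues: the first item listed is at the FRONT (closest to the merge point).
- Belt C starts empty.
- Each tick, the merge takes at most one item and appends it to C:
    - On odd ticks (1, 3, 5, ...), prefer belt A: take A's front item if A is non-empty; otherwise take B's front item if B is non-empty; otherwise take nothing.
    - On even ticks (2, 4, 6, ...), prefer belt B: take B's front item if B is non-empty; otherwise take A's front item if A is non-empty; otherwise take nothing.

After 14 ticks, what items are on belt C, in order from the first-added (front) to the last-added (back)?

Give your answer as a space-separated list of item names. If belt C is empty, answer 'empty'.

Tick 1: prefer A, take jar from A; A=[quill,tile,keg,flask,orb] B=[axle,knob,tube,node,peg,clip] C=[jar]
Tick 2: prefer B, take axle from B; A=[quill,tile,keg,flask,orb] B=[knob,tube,node,peg,clip] C=[jar,axle]
Tick 3: prefer A, take quill from A; A=[tile,keg,flask,orb] B=[knob,tube,node,peg,clip] C=[jar,axle,quill]
Tick 4: prefer B, take knob from B; A=[tile,keg,flask,orb] B=[tube,node,peg,clip] C=[jar,axle,quill,knob]
Tick 5: prefer A, take tile from A; A=[keg,flask,orb] B=[tube,node,peg,clip] C=[jar,axle,quill,knob,tile]
Tick 6: prefer B, take tube from B; A=[keg,flask,orb] B=[node,peg,clip] C=[jar,axle,quill,knob,tile,tube]
Tick 7: prefer A, take keg from A; A=[flask,orb] B=[node,peg,clip] C=[jar,axle,quill,knob,tile,tube,keg]
Tick 8: prefer B, take node from B; A=[flask,orb] B=[peg,clip] C=[jar,axle,quill,knob,tile,tube,keg,node]
Tick 9: prefer A, take flask from A; A=[orb] B=[peg,clip] C=[jar,axle,quill,knob,tile,tube,keg,node,flask]
Tick 10: prefer B, take peg from B; A=[orb] B=[clip] C=[jar,axle,quill,knob,tile,tube,keg,node,flask,peg]
Tick 11: prefer A, take orb from A; A=[-] B=[clip] C=[jar,axle,quill,knob,tile,tube,keg,node,flask,peg,orb]
Tick 12: prefer B, take clip from B; A=[-] B=[-] C=[jar,axle,quill,knob,tile,tube,keg,node,flask,peg,orb,clip]
Tick 13: prefer A, both empty, nothing taken; A=[-] B=[-] C=[jar,axle,quill,knob,tile,tube,keg,node,flask,peg,orb,clip]
Tick 14: prefer B, both empty, nothing taken; A=[-] B=[-] C=[jar,axle,quill,knob,tile,tube,keg,node,flask,peg,orb,clip]

Answer: jar axle quill knob tile tube keg node flask peg orb clip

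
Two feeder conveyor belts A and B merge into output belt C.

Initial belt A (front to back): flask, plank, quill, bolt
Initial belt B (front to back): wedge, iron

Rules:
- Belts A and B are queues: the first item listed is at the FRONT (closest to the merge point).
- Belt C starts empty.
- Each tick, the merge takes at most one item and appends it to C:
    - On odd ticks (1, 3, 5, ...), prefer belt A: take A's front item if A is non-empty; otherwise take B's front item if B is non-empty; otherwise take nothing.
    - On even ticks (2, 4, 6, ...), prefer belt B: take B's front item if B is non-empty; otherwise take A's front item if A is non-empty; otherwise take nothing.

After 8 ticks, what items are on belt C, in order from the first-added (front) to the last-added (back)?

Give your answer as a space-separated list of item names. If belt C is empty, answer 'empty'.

Answer: flask wedge plank iron quill bolt

Derivation:
Tick 1: prefer A, take flask from A; A=[plank,quill,bolt] B=[wedge,iron] C=[flask]
Tick 2: prefer B, take wedge from B; A=[plank,quill,bolt] B=[iron] C=[flask,wedge]
Tick 3: prefer A, take plank from A; A=[quill,bolt] B=[iron] C=[flask,wedge,plank]
Tick 4: prefer B, take iron from B; A=[quill,bolt] B=[-] C=[flask,wedge,plank,iron]
Tick 5: prefer A, take quill from A; A=[bolt] B=[-] C=[flask,wedge,plank,iron,quill]
Tick 6: prefer B, take bolt from A; A=[-] B=[-] C=[flask,wedge,plank,iron,quill,bolt]
Tick 7: prefer A, both empty, nothing taken; A=[-] B=[-] C=[flask,wedge,plank,iron,quill,bolt]
Tick 8: prefer B, both empty, nothing taken; A=[-] B=[-] C=[flask,wedge,plank,iron,quill,bolt]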